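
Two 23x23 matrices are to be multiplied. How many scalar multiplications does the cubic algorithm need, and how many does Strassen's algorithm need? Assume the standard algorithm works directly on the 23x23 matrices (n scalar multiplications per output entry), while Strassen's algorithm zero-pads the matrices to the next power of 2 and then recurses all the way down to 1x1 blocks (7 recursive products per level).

Matrix multiplication for 23x23 matrices:

Strassen's algorithm requires power-of-2 dimensions. Pad 23x23 to 32x32 (next power of 2).

Standard algorithm: 23^3 = 12167 multiplications
Strassen's algorithm: 7^(log2(32)) = 7^5 = 16807 multiplications
Difference: 12167 - 16807 = -4640 (Strassen uses MORE here due to padding overhead — for small or just-over-power-of-2 n, padding can outweigh the per-level savings)

Standard: 12167 multiplications (23^3). Strassen: 16807 multiplications (7^5, after padding to 32x32). Strassen reduces 8 recursive multiplications to 7 at each level.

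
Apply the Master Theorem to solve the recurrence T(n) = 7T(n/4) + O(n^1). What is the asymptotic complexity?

Master Theorem for T(n) = 7T(n/4) + O(n^1):

a = 7, b = 4, c = 1
log_b(a) = log_4(7) = 1.4037

Case 1: c = 1 < log_4(7) = 1.4037
T(n) = O(n^(log_4 7))

For T(n) = 7T(n/4) + O(n^1): log_4(7) = 1.4037. This is Case 1 of the Master Theorem (c < log_b(a), work dominated by leaves), giving O(n^(log_4 7)).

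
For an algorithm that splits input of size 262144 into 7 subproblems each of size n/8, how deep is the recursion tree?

For divide and conquer with division factor 8:

Problem sizes at each level:
Level 0: 262144
Level 1: 32768
Level 2: 4096
Level 3: 512
Level 4: 64
Level 5: 8
Level 6: 1

The root is level 0 and the size-1 base case is level 6 (the tree spans levels 0 through 6, i.e. 7 levels counting the root), so the depth is the number of divisions: log_8(262144) = 6

The recursion tree depth is log_8(262144) = 6. At each level, the problem size is divided by 8, so it takes 6 divisions to reduce to a base case of size 1. The algorithm makes 7 recursive calls at each level.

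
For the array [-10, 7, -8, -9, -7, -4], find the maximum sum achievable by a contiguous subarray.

Using Kadane's algorithm on [-10, 7, -8, -9, -7, -4]:

Scanning through the array:
Position 1 (value 7): max_ending_here = 7, max_so_far = 7
Position 2 (value -8): max_ending_here = -1, max_so_far = 7
Position 3 (value -9): max_ending_here = -9, max_so_far = 7
Position 4 (value -7): max_ending_here = -7, max_so_far = 7
Position 5 (value -4): max_ending_here = -4, max_so_far = 7

Maximum subarray: [7]
Maximum sum: 7

The maximum subarray is [7] with sum 7. This subarray runs from index 1 to index 1.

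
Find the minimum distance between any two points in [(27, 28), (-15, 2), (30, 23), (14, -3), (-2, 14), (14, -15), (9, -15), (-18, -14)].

Computing all pairwise distances among 8 points:

d((27, 28), (-15, 2)) = 49.3964
d((27, 28), (30, 23)) = 5.831
d((27, 28), (14, -3)) = 33.6155
d((27, 28), (-2, 14)) = 32.2025
d((27, 28), (14, -15)) = 44.9222
d((27, 28), (9, -15)) = 46.6154
d((27, 28), (-18, -14)) = 61.5549
d((-15, 2), (30, 23)) = 49.6588
d((-15, 2), (14, -3)) = 29.4279
d((-15, 2), (-2, 14)) = 17.6918
d((-15, 2), (14, -15)) = 33.6155
d((-15, 2), (9, -15)) = 29.4109
d((-15, 2), (-18, -14)) = 16.2788
d((30, 23), (14, -3)) = 30.5287
d((30, 23), (-2, 14)) = 33.2415
d((30, 23), (14, -15)) = 41.2311
d((30, 23), (9, -15)) = 43.4166
d((30, 23), (-18, -14)) = 60.6053
d((14, -3), (-2, 14)) = 23.3452
d((14, -3), (14, -15)) = 12.0
d((14, -3), (9, -15)) = 13.0
d((14, -3), (-18, -14)) = 33.8378
d((-2, 14), (14, -15)) = 33.121
d((-2, 14), (9, -15)) = 31.0161
d((-2, 14), (-18, -14)) = 32.249
d((14, -15), (9, -15)) = 5.0 <-- minimum
d((14, -15), (-18, -14)) = 32.0156
d((9, -15), (-18, -14)) = 27.0185

Closest pair: (14, -15) and (9, -15) with distance 5.0

The closest pair is (14, -15) and (9, -15) with Euclidean distance 5.0. For 8 points, brute-force pairwise comparison is shown above. For large n, the divide-and-conquer algorithm (sort by x, recurse on halves, check the dividing strip) achieves O(n log n).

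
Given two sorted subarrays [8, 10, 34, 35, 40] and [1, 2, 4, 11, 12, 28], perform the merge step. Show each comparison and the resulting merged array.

Merging process:

Compare 8 vs 1: take 1 from right. Merged: [1]
Compare 8 vs 2: take 2 from right. Merged: [1, 2]
Compare 8 vs 4: take 4 from right. Merged: [1, 2, 4]
Compare 8 vs 11: take 8 from left. Merged: [1, 2, 4, 8]
Compare 10 vs 11: take 10 from left. Merged: [1, 2, 4, 8, 10]
Compare 34 vs 11: take 11 from right. Merged: [1, 2, 4, 8, 10, 11]
Compare 34 vs 12: take 12 from right. Merged: [1, 2, 4, 8, 10, 11, 12]
Compare 34 vs 28: take 28 from right. Merged: [1, 2, 4, 8, 10, 11, 12, 28]
Append remaining from left: [34, 35, 40]. Merged: [1, 2, 4, 8, 10, 11, 12, 28, 34, 35, 40]

Final merged array: [1, 2, 4, 8, 10, 11, 12, 28, 34, 35, 40]
Total comparisons: 8

The merged array is [1, 2, 4, 8, 10, 11, 12, 28, 34, 35, 40], requiring 8 comparisons. The merge step runs in O(n) time where n is the total number of elements.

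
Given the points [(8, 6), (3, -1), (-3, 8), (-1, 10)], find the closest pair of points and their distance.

Computing all pairwise distances among 4 points:

d((8, 6), (3, -1)) = 8.6023
d((8, 6), (-3, 8)) = 11.1803
d((8, 6), (-1, 10)) = 9.8489
d((3, -1), (-3, 8)) = 10.8167
d((3, -1), (-1, 10)) = 11.7047
d((-3, 8), (-1, 10)) = 2.8284 <-- minimum

Closest pair: (-3, 8) and (-1, 10) with distance 2.8284

The closest pair is (-3, 8) and (-1, 10) with Euclidean distance 2.8284. For 4 points, brute-force pairwise comparison is shown above. For large n, the divide-and-conquer algorithm (sort by x, recurse on halves, check the dividing strip) achieves O(n log n).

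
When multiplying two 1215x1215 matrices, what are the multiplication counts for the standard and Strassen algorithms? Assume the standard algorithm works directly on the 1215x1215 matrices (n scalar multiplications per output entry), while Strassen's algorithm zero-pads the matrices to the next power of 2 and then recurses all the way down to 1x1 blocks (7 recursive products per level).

Matrix multiplication for 1215x1215 matrices:

Strassen's algorithm requires power-of-2 dimensions. Pad 1215x1215 to 2048x2048 (next power of 2).

Standard algorithm: 1215^3 = 1793613375 multiplications
Strassen's algorithm: 7^(log2(2048)) = 7^11 = 1977326743 multiplications
Difference: 1793613375 - 1977326743 = -183713368 (Strassen uses MORE here due to padding overhead — for small or just-over-power-of-2 n, padding can outweigh the per-level savings)

Standard: 1793613375 multiplications (1215^3). Strassen: 1977326743 multiplications (7^11, after padding to 2048x2048). Strassen reduces 8 recursive multiplications to 7 at each level.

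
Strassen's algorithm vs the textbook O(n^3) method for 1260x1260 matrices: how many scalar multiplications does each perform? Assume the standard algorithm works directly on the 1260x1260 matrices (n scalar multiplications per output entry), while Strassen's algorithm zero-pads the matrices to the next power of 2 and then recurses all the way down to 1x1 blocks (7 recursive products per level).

Matrix multiplication for 1260x1260 matrices:

Strassen's algorithm requires power-of-2 dimensions. Pad 1260x1260 to 2048x2048 (next power of 2).

Standard algorithm: 1260^3 = 2000376000 multiplications
Strassen's algorithm: 7^(log2(2048)) = 7^11 = 1977326743 multiplications
Savings: 2000376000 - 1977326743 = 23049257 multiplications

Standard: 2000376000 multiplications (1260^3). Strassen: 1977326743 multiplications (7^11, after padding to 2048x2048). Strassen reduces 8 recursive multiplications to 7 at each level.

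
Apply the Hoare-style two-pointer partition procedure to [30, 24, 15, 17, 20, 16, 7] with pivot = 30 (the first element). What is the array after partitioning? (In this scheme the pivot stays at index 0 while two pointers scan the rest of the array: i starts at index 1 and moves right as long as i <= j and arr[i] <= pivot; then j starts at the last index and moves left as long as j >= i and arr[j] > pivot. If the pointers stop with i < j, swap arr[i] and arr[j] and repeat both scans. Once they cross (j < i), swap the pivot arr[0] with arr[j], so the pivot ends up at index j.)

Hoare-style two-pointer partition with pivot = 30:

Initial array: [30, 24, 15, 17, 20, 16, 7]

Pointers start at i = 1, j = 6.
i ends at 7, j ends at 6: the pointers have crossed (j < i), so scanning stops.

Swap pivot arr[0] with arr[6] to place pivot at position 6: [7, 24, 15, 17, 20, 16, 30]
Pivot position: 6

After partitioning with pivot 30, the array becomes [7, 24, 15, 17, 20, 16, 30]. The pivot is placed at index 6. All elements to the left of the pivot are <= 30, and all elements to the right are > 30.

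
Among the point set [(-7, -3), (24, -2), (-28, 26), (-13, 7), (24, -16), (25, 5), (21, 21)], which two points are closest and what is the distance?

Computing all pairwise distances among 7 points:

d((-7, -3), (24, -2)) = 31.0161
d((-7, -3), (-28, 26)) = 35.805
d((-7, -3), (-13, 7)) = 11.6619
d((-7, -3), (24, -16)) = 33.6155
d((-7, -3), (25, 5)) = 32.9848
d((-7, -3), (21, 21)) = 36.8782
d((24, -2), (-28, 26)) = 59.0593
d((24, -2), (-13, 7)) = 38.0789
d((24, -2), (24, -16)) = 14.0
d((24, -2), (25, 5)) = 7.0711 <-- minimum
d((24, -2), (21, 21)) = 23.1948
d((-28, 26), (-13, 7)) = 24.2074
d((-28, 26), (24, -16)) = 66.8431
d((-28, 26), (25, 5)) = 57.0088
d((-28, 26), (21, 21)) = 49.2544
d((-13, 7), (24, -16)) = 43.566
d((-13, 7), (25, 5)) = 38.0526
d((-13, 7), (21, 21)) = 36.7696
d((24, -16), (25, 5)) = 21.0238
d((24, -16), (21, 21)) = 37.1214
d((25, 5), (21, 21)) = 16.4924

Closest pair: (24, -2) and (25, 5) with distance 7.0711

The closest pair is (24, -2) and (25, 5) with Euclidean distance 7.0711. For 7 points, brute-force pairwise comparison is shown above. For large n, the divide-and-conquer algorithm (sort by x, recurse on halves, check the dividing strip) achieves O(n log n).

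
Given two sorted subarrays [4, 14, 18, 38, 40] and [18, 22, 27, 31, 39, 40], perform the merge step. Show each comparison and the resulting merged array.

Merging process:

Compare 4 vs 18: take 4 from left. Merged: [4]
Compare 14 vs 18: take 14 from left. Merged: [4, 14]
Compare 18 vs 18: take 18 from left. Merged: [4, 14, 18]
Compare 38 vs 18: take 18 from right. Merged: [4, 14, 18, 18]
Compare 38 vs 22: take 22 from right. Merged: [4, 14, 18, 18, 22]
Compare 38 vs 27: take 27 from right. Merged: [4, 14, 18, 18, 22, 27]
Compare 38 vs 31: take 31 from right. Merged: [4, 14, 18, 18, 22, 27, 31]
Compare 38 vs 39: take 38 from left. Merged: [4, 14, 18, 18, 22, 27, 31, 38]
Compare 40 vs 39: take 39 from right. Merged: [4, 14, 18, 18, 22, 27, 31, 38, 39]
Compare 40 vs 40: take 40 from left. Merged: [4, 14, 18, 18, 22, 27, 31, 38, 39, 40]
Append remaining from right: [40]. Merged: [4, 14, 18, 18, 22, 27, 31, 38, 39, 40, 40]

Final merged array: [4, 14, 18, 18, 22, 27, 31, 38, 39, 40, 40]
Total comparisons: 10

The merged array is [4, 14, 18, 18, 22, 27, 31, 38, 39, 40, 40], requiring 10 comparisons. The merge step runs in O(n) time where n is the total number of elements.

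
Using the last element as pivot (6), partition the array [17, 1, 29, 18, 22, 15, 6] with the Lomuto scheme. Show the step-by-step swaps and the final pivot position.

Lomuto partition with pivot = 6:

Initial array: [17, 1, 29, 18, 22, 15, 6]

arr[0]=17 > 6: no swap
arr[1]=1 <= 6: swap with position 0, array becomes [1, 17, 29, 18, 22, 15, 6]
arr[2]=29 > 6: no swap
arr[3]=18 > 6: no swap
arr[4]=22 > 6: no swap
arr[5]=15 > 6: no swap

Place pivot at position 1: [1, 6, 29, 18, 22, 15, 17]
Pivot position: 1

After partitioning with pivot 6, the array becomes [1, 6, 29, 18, 22, 15, 17]. The pivot is placed at index 1. All elements to the left of the pivot are <= 6, and all elements to the right are > 6.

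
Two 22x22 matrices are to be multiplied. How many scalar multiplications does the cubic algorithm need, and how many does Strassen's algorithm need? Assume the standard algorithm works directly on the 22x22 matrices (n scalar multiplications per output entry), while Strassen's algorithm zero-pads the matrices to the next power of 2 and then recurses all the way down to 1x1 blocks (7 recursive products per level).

Matrix multiplication for 22x22 matrices:

Strassen's algorithm requires power-of-2 dimensions. Pad 22x22 to 32x32 (next power of 2).

Standard algorithm: 22^3 = 10648 multiplications
Strassen's algorithm: 7^(log2(32)) = 7^5 = 16807 multiplications
Difference: 10648 - 16807 = -6159 (Strassen uses MORE here due to padding overhead — for small or just-over-power-of-2 n, padding can outweigh the per-level savings)

Standard: 10648 multiplications (22^3). Strassen: 16807 multiplications (7^5, after padding to 32x32). Strassen reduces 8 recursive multiplications to 7 at each level.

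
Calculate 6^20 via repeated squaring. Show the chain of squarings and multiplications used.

Computing 6^20 by squaring (build up from 6^1; each line after the first costs one multiplication):

6^1 = 6
6^2 = (6^1)^2 = 6^2 = 36
6^4 = (6^2)^2 = 36^2 = 1296
6^5 = 6 * 6^4 = 6 * 1296 = 7776
6^10 = (6^5)^2 = 7776^2 = 60466176
6^20 = (6^10)^2 = 60466176^2 = 3656158440062976

Result: 3656158440062976
Multiplications needed: 5 (5 lines after 6^1)

6^20 = 3656158440062976. Using exponentiation by squaring, this requires 5 multiplications. The key idea: if the exponent is even, square the half-power; if odd, multiply by the base once.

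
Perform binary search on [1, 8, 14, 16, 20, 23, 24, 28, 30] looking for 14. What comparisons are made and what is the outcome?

Binary search for 14 in [1, 8, 14, 16, 20, 23, 24, 28, 30]:

lo=0, hi=8, mid=4, arr[mid]=20 -> 20 > 14, search left half
lo=0, hi=3, mid=1, arr[mid]=8 -> 8 < 14, search right half
lo=2, hi=3, mid=2, arr[mid]=14 -> Found target at index 2!

Binary search finds 14 at index 2 after 3 comparisons. The search repeatedly halves the search space by comparing with the middle element.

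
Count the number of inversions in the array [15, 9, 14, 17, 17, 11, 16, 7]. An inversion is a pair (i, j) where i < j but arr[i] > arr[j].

Finding inversions in [15, 9, 14, 17, 17, 11, 16, 7]:

(0, 1): arr[0]=15 > arr[1]=9
(0, 2): arr[0]=15 > arr[2]=14
(0, 5): arr[0]=15 > arr[5]=11
(0, 7): arr[0]=15 > arr[7]=7
(1, 7): arr[1]=9 > arr[7]=7
(2, 5): arr[2]=14 > arr[5]=11
(2, 7): arr[2]=14 > arr[7]=7
(3, 5): arr[3]=17 > arr[5]=11
(3, 6): arr[3]=17 > arr[6]=16
(3, 7): arr[3]=17 > arr[7]=7
(4, 5): arr[4]=17 > arr[5]=11
(4, 6): arr[4]=17 > arr[6]=16
(4, 7): arr[4]=17 > arr[7]=7
(5, 7): arr[5]=11 > arr[7]=7
(6, 7): arr[6]=16 > arr[7]=7

Total inversions: 15

The array has 15 inversion(s): (0,1), (0,2), (0,5), (0,7), (1,7), (2,5), (2,7), (3,5), (3,6), (3,7), (4,5), (4,6), (4,7), (5,7), (6,7). Each pair (i,j) satisfies i < j and arr[i] > arr[j].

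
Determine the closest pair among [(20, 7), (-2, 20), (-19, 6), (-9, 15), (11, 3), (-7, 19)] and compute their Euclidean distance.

Computing all pairwise distances among 6 points:

d((20, 7), (-2, 20)) = 25.5539
d((20, 7), (-19, 6)) = 39.0128
d((20, 7), (-9, 15)) = 30.0832
d((20, 7), (11, 3)) = 9.8489
d((20, 7), (-7, 19)) = 29.5466
d((-2, 20), (-19, 6)) = 22.0227
d((-2, 20), (-9, 15)) = 8.6023
d((-2, 20), (11, 3)) = 21.4009
d((-2, 20), (-7, 19)) = 5.099
d((-19, 6), (-9, 15)) = 13.4536
d((-19, 6), (11, 3)) = 30.1496
d((-19, 6), (-7, 19)) = 17.6918
d((-9, 15), (11, 3)) = 23.3238
d((-9, 15), (-7, 19)) = 4.4721 <-- minimum
d((11, 3), (-7, 19)) = 24.0832

Closest pair: (-9, 15) and (-7, 19) with distance 4.4721

The closest pair is (-9, 15) and (-7, 19) with Euclidean distance 4.4721. For 6 points, brute-force pairwise comparison is shown above. For large n, the divide-and-conquer algorithm (sort by x, recurse on halves, check the dividing strip) achieves O(n log n).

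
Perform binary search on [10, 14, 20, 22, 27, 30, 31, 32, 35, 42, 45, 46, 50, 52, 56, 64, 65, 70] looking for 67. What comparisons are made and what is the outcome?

Binary search for 67 in [10, 14, 20, 22, 27, 30, 31, 32, 35, 42, 45, 46, 50, 52, 56, 64, 65, 70]:

lo=0, hi=17, mid=8, arr[mid]=35 -> 35 < 67, search right half
lo=9, hi=17, mid=13, arr[mid]=52 -> 52 < 67, search right half
lo=14, hi=17, mid=15, arr[mid]=64 -> 64 < 67, search right half
lo=16, hi=17, mid=16, arr[mid]=65 -> 65 < 67, search right half
lo=17, hi=17, mid=17, arr[mid]=70 -> 70 > 67, search left half
lo=17 > hi=16, target 67 not found

Binary search determines that 67 is not in the array after 5 comparisons. The search space was exhausted without finding the target.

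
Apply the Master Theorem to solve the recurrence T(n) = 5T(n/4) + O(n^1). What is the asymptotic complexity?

Master Theorem for T(n) = 5T(n/4) + O(n^1):

a = 5, b = 4, c = 1
log_b(a) = log_4(5) = 1.1610

Case 1: c = 1 < log_4(5) = 1.1610
T(n) = O(n^(log_4 5))

For T(n) = 5T(n/4) + O(n^1): log_4(5) = 1.1610. This is Case 1 of the Master Theorem (c < log_b(a), work dominated by leaves), giving O(n^(log_4 5)).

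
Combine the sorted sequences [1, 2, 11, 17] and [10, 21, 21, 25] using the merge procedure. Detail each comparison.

Merging process:

Compare 1 vs 10: take 1 from left. Merged: [1]
Compare 2 vs 10: take 2 from left. Merged: [1, 2]
Compare 11 vs 10: take 10 from right. Merged: [1, 2, 10]
Compare 11 vs 21: take 11 from left. Merged: [1, 2, 10, 11]
Compare 17 vs 21: take 17 from left. Merged: [1, 2, 10, 11, 17]
Append remaining from right: [21, 21, 25]. Merged: [1, 2, 10, 11, 17, 21, 21, 25]

Final merged array: [1, 2, 10, 11, 17, 21, 21, 25]
Total comparisons: 5

The merged array is [1, 2, 10, 11, 17, 21, 21, 25], requiring 5 comparisons. The merge step runs in O(n) time where n is the total number of elements.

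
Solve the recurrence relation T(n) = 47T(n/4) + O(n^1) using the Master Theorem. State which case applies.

Master Theorem for T(n) = 47T(n/4) + O(n^1):

a = 47, b = 4, c = 1
log_b(a) = log_4(47) = 2.7773

Case 1: c = 1 < log_4(47) = 2.7773
T(n) = O(n^(log_4 47))

For T(n) = 47T(n/4) + O(n^1): log_4(47) = 2.7773. This is Case 1 of the Master Theorem (c < log_b(a), work dominated by leaves), giving O(n^(log_4 47)).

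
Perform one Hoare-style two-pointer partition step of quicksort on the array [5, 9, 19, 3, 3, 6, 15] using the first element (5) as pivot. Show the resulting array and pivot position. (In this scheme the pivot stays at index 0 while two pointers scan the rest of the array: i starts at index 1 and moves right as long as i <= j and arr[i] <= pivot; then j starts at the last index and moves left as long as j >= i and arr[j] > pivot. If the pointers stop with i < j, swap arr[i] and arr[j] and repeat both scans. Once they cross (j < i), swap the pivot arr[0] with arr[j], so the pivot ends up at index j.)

Hoare-style two-pointer partition with pivot = 5:

Initial array: [5, 9, 19, 3, 3, 6, 15]

Pointers start at i = 1, j = 6.
i stops at index 1 (arr[1]=9 > 5), j stops at index 4 (arr[4]=3 <= 5): swap arr[1] and arr[4], array becomes [5, 3, 19, 3, 9, 6, 15]
i stops at index 2 (arr[2]=19 > 5), j stops at index 3 (arr[3]=3 <= 5): swap arr[2] and arr[3], array becomes [5, 3, 3, 19, 9, 6, 15]
i ends at 3, j ends at 2: the pointers have crossed (j < i), so scanning stops.

Swap pivot arr[0] with arr[2] to place pivot at position 2: [3, 3, 5, 19, 9, 6, 15]
Pivot position: 2

After partitioning with pivot 5, the array becomes [3, 3, 5, 19, 9, 6, 15]. The pivot is placed at index 2. All elements to the left of the pivot are <= 5, and all elements to the right are > 5.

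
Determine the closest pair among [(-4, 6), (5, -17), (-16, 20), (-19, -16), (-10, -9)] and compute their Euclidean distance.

Computing all pairwise distances among 5 points:

d((-4, 6), (5, -17)) = 24.6982
d((-4, 6), (-16, 20)) = 18.4391
d((-4, 6), (-19, -16)) = 26.6271
d((-4, 6), (-10, -9)) = 16.1555
d((5, -17), (-16, 20)) = 42.5441
d((5, -17), (-19, -16)) = 24.0208
d((5, -17), (-10, -9)) = 17.0
d((-16, 20), (-19, -16)) = 36.1248
d((-16, 20), (-10, -9)) = 29.6142
d((-19, -16), (-10, -9)) = 11.4018 <-- minimum

Closest pair: (-19, -16) and (-10, -9) with distance 11.4018

The closest pair is (-19, -16) and (-10, -9) with Euclidean distance 11.4018. For 5 points, brute-force pairwise comparison is shown above. For large n, the divide-and-conquer algorithm (sort by x, recurse on halves, check the dividing strip) achieves O(n log n).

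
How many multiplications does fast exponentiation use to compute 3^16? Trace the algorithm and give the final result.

Computing 3^16 by squaring (build up from 3^1; each line after the first costs one multiplication):

3^1 = 3
3^2 = (3^1)^2 = 3^2 = 9
3^4 = (3^2)^2 = 9^2 = 81
3^8 = (3^4)^2 = 81^2 = 6561
3^16 = (3^8)^2 = 6561^2 = 43046721

Result: 43046721
Multiplications needed: 4 (4 lines after 3^1)

3^16 = 43046721. Using exponentiation by squaring, this requires 4 multiplications. The key idea: if the exponent is even, square the half-power; if odd, multiply by the base once.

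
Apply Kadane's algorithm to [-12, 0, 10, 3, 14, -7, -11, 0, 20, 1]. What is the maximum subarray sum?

Using Kadane's algorithm on [-12, 0, 10, 3, 14, -7, -11, 0, 20, 1]:

Scanning through the array:
Position 1 (value 0): max_ending_here = 0, max_so_far = 0
Position 2 (value 10): max_ending_here = 10, max_so_far = 10
Position 3 (value 3): max_ending_here = 13, max_so_far = 13
Position 4 (value 14): max_ending_here = 27, max_so_far = 27
Position 5 (value -7): max_ending_here = 20, max_so_far = 27
Position 6 (value -11): max_ending_here = 9, max_so_far = 27
Position 7 (value 0): max_ending_here = 9, max_so_far = 27
Position 8 (value 20): max_ending_here = 29, max_so_far = 29
Position 9 (value 1): max_ending_here = 30, max_so_far = 30

Maximum subarray: [0, 10, 3, 14, -7, -11, 0, 20, 1]
Maximum sum: 30

The maximum subarray is [0, 10, 3, 14, -7, -11, 0, 20, 1] with sum 30. This subarray runs from index 1 to index 9.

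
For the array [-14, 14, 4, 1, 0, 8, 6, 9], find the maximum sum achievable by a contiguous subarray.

Using Kadane's algorithm on [-14, 14, 4, 1, 0, 8, 6, 9]:

Scanning through the array:
Position 1 (value 14): max_ending_here = 14, max_so_far = 14
Position 2 (value 4): max_ending_here = 18, max_so_far = 18
Position 3 (value 1): max_ending_here = 19, max_so_far = 19
Position 4 (value 0): max_ending_here = 19, max_so_far = 19
Position 5 (value 8): max_ending_here = 27, max_so_far = 27
Position 6 (value 6): max_ending_here = 33, max_so_far = 33
Position 7 (value 9): max_ending_here = 42, max_so_far = 42

Maximum subarray: [14, 4, 1, 0, 8, 6, 9]
Maximum sum: 42

The maximum subarray is [14, 4, 1, 0, 8, 6, 9] with sum 42. This subarray runs from index 1 to index 7.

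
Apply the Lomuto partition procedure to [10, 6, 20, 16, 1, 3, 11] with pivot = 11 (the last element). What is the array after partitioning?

Lomuto partition with pivot = 11:

Initial array: [10, 6, 20, 16, 1, 3, 11]

arr[0]=10 <= 11: swap with position 0, array becomes [10, 6, 20, 16, 1, 3, 11]
arr[1]=6 <= 11: swap with position 1, array becomes [10, 6, 20, 16, 1, 3, 11]
arr[2]=20 > 11: no swap
arr[3]=16 > 11: no swap
arr[4]=1 <= 11: swap with position 2, array becomes [10, 6, 1, 16, 20, 3, 11]
arr[5]=3 <= 11: swap with position 3, array becomes [10, 6, 1, 3, 20, 16, 11]

Place pivot at position 4: [10, 6, 1, 3, 11, 16, 20]
Pivot position: 4

After partitioning with pivot 11, the array becomes [10, 6, 1, 3, 11, 16, 20]. The pivot is placed at index 4. All elements to the left of the pivot are <= 11, and all elements to the right are > 11.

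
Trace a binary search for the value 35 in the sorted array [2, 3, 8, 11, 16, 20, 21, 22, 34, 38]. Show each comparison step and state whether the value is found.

Binary search for 35 in [2, 3, 8, 11, 16, 20, 21, 22, 34, 38]:

lo=0, hi=9, mid=4, arr[mid]=16 -> 16 < 35, search right half
lo=5, hi=9, mid=7, arr[mid]=22 -> 22 < 35, search right half
lo=8, hi=9, mid=8, arr[mid]=34 -> 34 < 35, search right half
lo=9, hi=9, mid=9, arr[mid]=38 -> 38 > 35, search left half
lo=9 > hi=8, target 35 not found

Binary search determines that 35 is not in the array after 4 comparisons. The search space was exhausted without finding the target.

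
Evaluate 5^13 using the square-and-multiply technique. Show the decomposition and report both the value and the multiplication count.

Computing 5^13 by squaring (build up from 5^1; each line after the first costs one multiplication):

5^1 = 5
5^2 = (5^1)^2 = 5^2 = 25
5^3 = 5 * 5^2 = 5 * 25 = 125
5^6 = (5^3)^2 = 125^2 = 15625
5^12 = (5^6)^2 = 15625^2 = 244140625
5^13 = 5 * 5^12 = 5 * 244140625 = 1220703125

Result: 1220703125
Multiplications needed: 5 (5 lines after 5^1)

5^13 = 1220703125. Using exponentiation by squaring, this requires 5 multiplications. The key idea: if the exponent is even, square the half-power; if odd, multiply by the base once.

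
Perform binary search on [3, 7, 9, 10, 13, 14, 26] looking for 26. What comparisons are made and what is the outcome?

Binary search for 26 in [3, 7, 9, 10, 13, 14, 26]:

lo=0, hi=6, mid=3, arr[mid]=10 -> 10 < 26, search right half
lo=4, hi=6, mid=5, arr[mid]=14 -> 14 < 26, search right half
lo=6, hi=6, mid=6, arr[mid]=26 -> Found target at index 6!

Binary search finds 26 at index 6 after 3 comparisons. The search repeatedly halves the search space by comparing with the middle element.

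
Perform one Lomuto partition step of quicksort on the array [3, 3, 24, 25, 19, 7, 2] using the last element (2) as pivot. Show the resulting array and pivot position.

Lomuto partition with pivot = 2:

Initial array: [3, 3, 24, 25, 19, 7, 2]

arr[0]=3 > 2: no swap
arr[1]=3 > 2: no swap
arr[2]=24 > 2: no swap
arr[3]=25 > 2: no swap
arr[4]=19 > 2: no swap
arr[5]=7 > 2: no swap

Place pivot at position 0: [2, 3, 24, 25, 19, 7, 3]
Pivot position: 0

After partitioning with pivot 2, the array becomes [2, 3, 24, 25, 19, 7, 3]. The pivot is placed at index 0. All elements to the left of the pivot are <= 2, and all elements to the right are > 2.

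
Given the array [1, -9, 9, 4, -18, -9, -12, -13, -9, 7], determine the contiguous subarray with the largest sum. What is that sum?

Using Kadane's algorithm on [1, -9, 9, 4, -18, -9, -12, -13, -9, 7]:

Scanning through the array:
Position 1 (value -9): max_ending_here = -8, max_so_far = 1
Position 2 (value 9): max_ending_here = 9, max_so_far = 9
Position 3 (value 4): max_ending_here = 13, max_so_far = 13
Position 4 (value -18): max_ending_here = -5, max_so_far = 13
Position 5 (value -9): max_ending_here = -9, max_so_far = 13
Position 6 (value -12): max_ending_here = -12, max_so_far = 13
Position 7 (value -13): max_ending_here = -13, max_so_far = 13
Position 8 (value -9): max_ending_here = -9, max_so_far = 13
Position 9 (value 7): max_ending_here = 7, max_so_far = 13

Maximum subarray: [9, 4]
Maximum sum: 13

The maximum subarray is [9, 4] with sum 13. This subarray runs from index 2 to index 3.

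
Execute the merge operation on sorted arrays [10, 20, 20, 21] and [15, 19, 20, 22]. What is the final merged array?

Merging process:

Compare 10 vs 15: take 10 from left. Merged: [10]
Compare 20 vs 15: take 15 from right. Merged: [10, 15]
Compare 20 vs 19: take 19 from right. Merged: [10, 15, 19]
Compare 20 vs 20: take 20 from left. Merged: [10, 15, 19, 20]
Compare 20 vs 20: take 20 from left. Merged: [10, 15, 19, 20, 20]
Compare 21 vs 20: take 20 from right. Merged: [10, 15, 19, 20, 20, 20]
Compare 21 vs 22: take 21 from left. Merged: [10, 15, 19, 20, 20, 20, 21]
Append remaining from right: [22]. Merged: [10, 15, 19, 20, 20, 20, 21, 22]

Final merged array: [10, 15, 19, 20, 20, 20, 21, 22]
Total comparisons: 7

The merged array is [10, 15, 19, 20, 20, 20, 21, 22], requiring 7 comparisons. The merge step runs in O(n) time where n is the total number of elements.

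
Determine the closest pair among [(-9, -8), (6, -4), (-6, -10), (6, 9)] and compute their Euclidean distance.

Computing all pairwise distances among 4 points:

d((-9, -8), (6, -4)) = 15.5242
d((-9, -8), (-6, -10)) = 3.6056 <-- minimum
d((-9, -8), (6, 9)) = 22.6716
d((6, -4), (-6, -10)) = 13.4164
d((6, -4), (6, 9)) = 13.0
d((-6, -10), (6, 9)) = 22.4722

Closest pair: (-9, -8) and (-6, -10) with distance 3.6056

The closest pair is (-9, -8) and (-6, -10) with Euclidean distance 3.6056. For 4 points, brute-force pairwise comparison is shown above. For large n, the divide-and-conquer algorithm (sort by x, recurse on halves, check the dividing strip) achieves O(n log n).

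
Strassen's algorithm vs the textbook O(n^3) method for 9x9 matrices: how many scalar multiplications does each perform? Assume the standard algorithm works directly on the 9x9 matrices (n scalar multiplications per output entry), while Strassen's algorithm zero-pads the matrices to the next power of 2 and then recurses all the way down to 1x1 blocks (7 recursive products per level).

Matrix multiplication for 9x9 matrices:

Strassen's algorithm requires power-of-2 dimensions. Pad 9x9 to 16x16 (next power of 2).

Standard algorithm: 9^3 = 729 multiplications
Strassen's algorithm: 7^(log2(16)) = 7^4 = 2401 multiplications
Difference: 729 - 2401 = -1672 (Strassen uses MORE here due to padding overhead — for small or just-over-power-of-2 n, padding can outweigh the per-level savings)

Standard: 729 multiplications (9^3). Strassen: 2401 multiplications (7^4, after padding to 16x16). Strassen reduces 8 recursive multiplications to 7 at each level.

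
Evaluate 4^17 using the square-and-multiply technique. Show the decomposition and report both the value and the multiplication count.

Computing 4^17 by squaring (build up from 4^1; each line after the first costs one multiplication):

4^1 = 4
4^2 = (4^1)^2 = 4^2 = 16
4^4 = (4^2)^2 = 16^2 = 256
4^8 = (4^4)^2 = 256^2 = 65536
4^16 = (4^8)^2 = 65536^2 = 4294967296
4^17 = 4 * 4^16 = 4 * 4294967296 = 17179869184

Result: 17179869184
Multiplications needed: 5 (5 lines after 4^1)

4^17 = 17179869184. Using exponentiation by squaring, this requires 5 multiplications. The key idea: if the exponent is even, square the half-power; if odd, multiply by the base once.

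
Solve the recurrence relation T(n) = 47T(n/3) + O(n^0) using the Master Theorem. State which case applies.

Master Theorem for T(n) = 47T(n/3) + O(n^0):

a = 47, b = 3, c = 0
log_b(a) = log_3(47) = 3.5046

Case 1: c = 0 < log_3(47) = 3.5046
T(n) = O(n^(log_3 47))

For T(n) = 47T(n/3) + O(n^0): log_3(47) = 3.5046. This is Case 1 of the Master Theorem (c < log_b(a), work dominated by leaves), giving O(n^(log_3 47)).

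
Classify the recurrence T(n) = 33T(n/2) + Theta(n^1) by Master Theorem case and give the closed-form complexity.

Master Theorem for T(n) = 33T(n/2) + O(n^1):

a = 33, b = 2, c = 1
log_b(a) = log_2(33) = 5.0444

Case 1: c = 1 < log_2(33) = 5.0444
T(n) = O(n^(log_2 33))

For T(n) = 33T(n/2) + O(n^1): log_2(33) = 5.0444. This is Case 1 of the Master Theorem (c < log_b(a), work dominated by leaves), giving O(n^(log_2 33)).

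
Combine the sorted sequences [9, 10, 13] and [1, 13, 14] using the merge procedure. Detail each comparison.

Merging process:

Compare 9 vs 1: take 1 from right. Merged: [1]
Compare 9 vs 13: take 9 from left. Merged: [1, 9]
Compare 10 vs 13: take 10 from left. Merged: [1, 9, 10]
Compare 13 vs 13: take 13 from left. Merged: [1, 9, 10, 13]
Append remaining from right: [13, 14]. Merged: [1, 9, 10, 13, 13, 14]

Final merged array: [1, 9, 10, 13, 13, 14]
Total comparisons: 4

The merged array is [1, 9, 10, 13, 13, 14], requiring 4 comparisons. The merge step runs in O(n) time where n is the total number of elements.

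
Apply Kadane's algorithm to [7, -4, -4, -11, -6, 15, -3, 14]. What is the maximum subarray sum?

Using Kadane's algorithm on [7, -4, -4, -11, -6, 15, -3, 14]:

Scanning through the array:
Position 1 (value -4): max_ending_here = 3, max_so_far = 7
Position 2 (value -4): max_ending_here = -1, max_so_far = 7
Position 3 (value -11): max_ending_here = -11, max_so_far = 7
Position 4 (value -6): max_ending_here = -6, max_so_far = 7
Position 5 (value 15): max_ending_here = 15, max_so_far = 15
Position 6 (value -3): max_ending_here = 12, max_so_far = 15
Position 7 (value 14): max_ending_here = 26, max_so_far = 26

Maximum subarray: [15, -3, 14]
Maximum sum: 26

The maximum subarray is [15, -3, 14] with sum 26. This subarray runs from index 5 to index 7.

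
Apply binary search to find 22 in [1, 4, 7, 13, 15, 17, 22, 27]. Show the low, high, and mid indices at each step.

Binary search for 22 in [1, 4, 7, 13, 15, 17, 22, 27]:

lo=0, hi=7, mid=3, arr[mid]=13 -> 13 < 22, search right half
lo=4, hi=7, mid=5, arr[mid]=17 -> 17 < 22, search right half
lo=6, hi=7, mid=6, arr[mid]=22 -> Found target at index 6!

Binary search finds 22 at index 6 after 3 comparisons. The search repeatedly halves the search space by comparing with the middle element.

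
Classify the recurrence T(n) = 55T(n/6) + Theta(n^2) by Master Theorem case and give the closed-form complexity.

Master Theorem for T(n) = 55T(n/6) + O(n^2):

a = 55, b = 6, c = 2
log_b(a) = log_6(55) = 2.2365

Case 1: c = 2 < log_6(55) = 2.2365
T(n) = O(n^(log_6 55))

For T(n) = 55T(n/6) + O(n^2): log_6(55) = 2.2365. This is Case 1 of the Master Theorem (c < log_b(a), work dominated by leaves), giving O(n^(log_6 55)).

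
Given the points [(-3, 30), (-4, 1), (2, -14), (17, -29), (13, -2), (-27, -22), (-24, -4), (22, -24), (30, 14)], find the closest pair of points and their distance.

Computing all pairwise distances among 9 points:

d((-3, 30), (-4, 1)) = 29.0172
d((-3, 30), (2, -14)) = 44.2832
d((-3, 30), (17, -29)) = 62.2977
d((-3, 30), (13, -2)) = 35.7771
d((-3, 30), (-27, -22)) = 57.2713
d((-3, 30), (-24, -4)) = 39.9625
d((-3, 30), (22, -24)) = 59.5063
d((-3, 30), (30, 14)) = 36.6742
d((-4, 1), (2, -14)) = 16.1555
d((-4, 1), (17, -29)) = 36.6197
d((-4, 1), (13, -2)) = 17.2627
d((-4, 1), (-27, -22)) = 32.5269
d((-4, 1), (-24, -4)) = 20.6155
d((-4, 1), (22, -24)) = 36.0694
d((-4, 1), (30, 14)) = 36.4005
d((2, -14), (17, -29)) = 21.2132
d((2, -14), (13, -2)) = 16.2788
d((2, -14), (-27, -22)) = 30.0832
d((2, -14), (-24, -4)) = 27.8568
d((2, -14), (22, -24)) = 22.3607
d((2, -14), (30, 14)) = 39.598
d((17, -29), (13, -2)) = 27.2947
d((17, -29), (-27, -22)) = 44.5533
d((17, -29), (-24, -4)) = 48.0208
d((17, -29), (22, -24)) = 7.0711 <-- minimum
d((17, -29), (30, 14)) = 44.9222
d((13, -2), (-27, -22)) = 44.7214
d((13, -2), (-24, -4)) = 37.054
d((13, -2), (22, -24)) = 23.7697
d((13, -2), (30, 14)) = 23.3452
d((-27, -22), (-24, -4)) = 18.2483
d((-27, -22), (22, -24)) = 49.0408
d((-27, -22), (30, 14)) = 67.4166
d((-24, -4), (22, -24)) = 50.1597
d((-24, -4), (30, 14)) = 56.921
d((22, -24), (30, 14)) = 38.833

Closest pair: (17, -29) and (22, -24) with distance 7.0711

The closest pair is (17, -29) and (22, -24) with Euclidean distance 7.0711. For 9 points, brute-force pairwise comparison is shown above. For large n, the divide-and-conquer algorithm (sort by x, recurse on halves, check the dividing strip) achieves O(n log n).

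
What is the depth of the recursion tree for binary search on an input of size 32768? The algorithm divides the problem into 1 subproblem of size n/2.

For divide and conquer with division factor 2:

Problem sizes at each level:
Level 0: 32768
Level 1: 16384
Level 2: 8192
Level 3: 4096
Level 4: 2048
Level 5: 1024
Level 6: 512
Level 7: 256
Level 8: 128
Level 9: 64
Level 10: 32
Level 11: 16
Level 12: 8
Level 13: 4
Level 14: 2
Level 15: 1

The root is level 0 and the size-1 base case is level 15 (the tree spans levels 0 through 15, i.e. 16 levels counting the root), so the depth is the number of divisions: log_2(32768) = 15

The recursion tree depth is log_2(32768) = 15. At each level, the problem size is divided by 2, so it takes 15 divisions to reduce to a base case of size 1. The algorithm makes 1 recursive call at each level.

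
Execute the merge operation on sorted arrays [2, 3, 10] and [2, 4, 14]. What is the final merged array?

Merging process:

Compare 2 vs 2: take 2 from left. Merged: [2]
Compare 3 vs 2: take 2 from right. Merged: [2, 2]
Compare 3 vs 4: take 3 from left. Merged: [2, 2, 3]
Compare 10 vs 4: take 4 from right. Merged: [2, 2, 3, 4]
Compare 10 vs 14: take 10 from left. Merged: [2, 2, 3, 4, 10]
Append remaining from right: [14]. Merged: [2, 2, 3, 4, 10, 14]

Final merged array: [2, 2, 3, 4, 10, 14]
Total comparisons: 5

The merged array is [2, 2, 3, 4, 10, 14], requiring 5 comparisons. The merge step runs in O(n) time where n is the total number of elements.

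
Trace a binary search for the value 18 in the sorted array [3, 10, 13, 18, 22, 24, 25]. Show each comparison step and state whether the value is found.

Binary search for 18 in [3, 10, 13, 18, 22, 24, 25]:

lo=0, hi=6, mid=3, arr[mid]=18 -> Found target at index 3!

Binary search finds 18 at index 3 after 1 comparisons. The search repeatedly halves the search space by comparing with the middle element.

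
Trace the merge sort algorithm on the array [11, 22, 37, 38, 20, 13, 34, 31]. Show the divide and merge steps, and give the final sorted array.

Merge sort trace:

Split: [11, 22, 37, 38, 20, 13, 34, 31] -> [11, 22, 37, 38] and [20, 13, 34, 31]
  Split: [11, 22, 37, 38] -> [11, 22] and [37, 38]
    Split: [11, 22] -> [11] and [22]
    Merge: [11] + [22] -> [11, 22]
    Split: [37, 38] -> [37] and [38]
    Merge: [37] + [38] -> [37, 38]
  Merge: [11, 22] + [37, 38] -> [11, 22, 37, 38]
  Split: [20, 13, 34, 31] -> [20, 13] and [34, 31]
    Split: [20, 13] -> [20] and [13]
    Merge: [20] + [13] -> [13, 20]
    Split: [34, 31] -> [34] and [31]
    Merge: [34] + [31] -> [31, 34]
  Merge: [13, 20] + [31, 34] -> [13, 20, 31, 34]
Merge: [11, 22, 37, 38] + [13, 20, 31, 34] -> [11, 13, 20, 22, 31, 34, 37, 38]

Final sorted array: [11, 13, 20, 22, 31, 34, 37, 38]

The merge sort proceeds by recursively splitting the array and merging sorted halves.
After all merges, the sorted array is [11, 13, 20, 22, 31, 34, 37, 38].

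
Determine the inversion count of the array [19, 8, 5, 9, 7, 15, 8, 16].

Finding inversions in [19, 8, 5, 9, 7, 15, 8, 16]:

(0, 1): arr[0]=19 > arr[1]=8
(0, 2): arr[0]=19 > arr[2]=5
(0, 3): arr[0]=19 > arr[3]=9
(0, 4): arr[0]=19 > arr[4]=7
(0, 5): arr[0]=19 > arr[5]=15
(0, 6): arr[0]=19 > arr[6]=8
(0, 7): arr[0]=19 > arr[7]=16
(1, 2): arr[1]=8 > arr[2]=5
(1, 4): arr[1]=8 > arr[4]=7
(3, 4): arr[3]=9 > arr[4]=7
(3, 6): arr[3]=9 > arr[6]=8
(5, 6): arr[5]=15 > arr[6]=8

Total inversions: 12

The array has 12 inversion(s): (0,1), (0,2), (0,3), (0,4), (0,5), (0,6), (0,7), (1,2), (1,4), (3,4), (3,6), (5,6). Each pair (i,j) satisfies i < j and arr[i] > arr[j].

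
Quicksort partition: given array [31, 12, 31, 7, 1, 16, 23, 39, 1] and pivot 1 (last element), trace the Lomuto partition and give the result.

Lomuto partition with pivot = 1:

Initial array: [31, 12, 31, 7, 1, 16, 23, 39, 1]

arr[0]=31 > 1: no swap
arr[1]=12 > 1: no swap
arr[2]=31 > 1: no swap
arr[3]=7 > 1: no swap
arr[4]=1 <= 1: swap with position 0, array becomes [1, 12, 31, 7, 31, 16, 23, 39, 1]
arr[5]=16 > 1: no swap
arr[6]=23 > 1: no swap
arr[7]=39 > 1: no swap

Place pivot at position 1: [1, 1, 31, 7, 31, 16, 23, 39, 12]
Pivot position: 1

After partitioning with pivot 1, the array becomes [1, 1, 31, 7, 31, 16, 23, 39, 12]. The pivot is placed at index 1. All elements to the left of the pivot are <= 1, and all elements to the right are > 1.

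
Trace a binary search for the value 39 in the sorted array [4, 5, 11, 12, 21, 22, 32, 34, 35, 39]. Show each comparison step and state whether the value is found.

Binary search for 39 in [4, 5, 11, 12, 21, 22, 32, 34, 35, 39]:

lo=0, hi=9, mid=4, arr[mid]=21 -> 21 < 39, search right half
lo=5, hi=9, mid=7, arr[mid]=34 -> 34 < 39, search right half
lo=8, hi=9, mid=8, arr[mid]=35 -> 35 < 39, search right half
lo=9, hi=9, mid=9, arr[mid]=39 -> Found target at index 9!

Binary search finds 39 at index 9 after 4 comparisons. The search repeatedly halves the search space by comparing with the middle element.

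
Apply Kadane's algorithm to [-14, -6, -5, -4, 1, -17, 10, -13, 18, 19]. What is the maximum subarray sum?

Using Kadane's algorithm on [-14, -6, -5, -4, 1, -17, 10, -13, 18, 19]:

Scanning through the array:
Position 1 (value -6): max_ending_here = -6, max_so_far = -6
Position 2 (value -5): max_ending_here = -5, max_so_far = -5
Position 3 (value -4): max_ending_here = -4, max_so_far = -4
Position 4 (value 1): max_ending_here = 1, max_so_far = 1
Position 5 (value -17): max_ending_here = -16, max_so_far = 1
Position 6 (value 10): max_ending_here = 10, max_so_far = 10
Position 7 (value -13): max_ending_here = -3, max_so_far = 10
Position 8 (value 18): max_ending_here = 18, max_so_far = 18
Position 9 (value 19): max_ending_here = 37, max_so_far = 37

Maximum subarray: [18, 19]
Maximum sum: 37

The maximum subarray is [18, 19] with sum 37. This subarray runs from index 8 to index 9.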